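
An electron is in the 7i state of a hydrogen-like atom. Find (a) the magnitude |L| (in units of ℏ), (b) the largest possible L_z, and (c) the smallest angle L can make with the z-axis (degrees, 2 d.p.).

For 7i, l = 6.
|L| = ℏ√(6·7) = √42 ℏ ≈ 6.481ℏ.
L_z,max = lℏ = 6ℏ.
cos θ_min = 6/√42, so θ_min ≈ 22.21°.

|L| = √42 ℏ ≈ 6.481ℏ; L_z,max = 6ℏ; θ_min ≈ 22.21°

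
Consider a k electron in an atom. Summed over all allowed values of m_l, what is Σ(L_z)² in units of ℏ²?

Σ(L_z)² = 280 ℏ²

For a k orbital, l = 7.
The allowed m_l values are -7, -6, -5, -4, -3, -2, -1, 0, 1, 2, 3, 4, 5, 6, 7.
Σ m_l² = 2·(1 + 4 + 9 + 16 + 25 + 36 + 49) = 280.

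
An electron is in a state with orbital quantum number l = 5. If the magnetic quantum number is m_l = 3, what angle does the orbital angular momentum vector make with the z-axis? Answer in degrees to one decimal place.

θ ≈ 56.8°

|L| = √(l(l+1)) ℏ = √30 ℏ.
L_z = m_l ℏ = 3ℏ.
cos θ = L_z/|L| = 3/√30, so θ ≈ 56.8°.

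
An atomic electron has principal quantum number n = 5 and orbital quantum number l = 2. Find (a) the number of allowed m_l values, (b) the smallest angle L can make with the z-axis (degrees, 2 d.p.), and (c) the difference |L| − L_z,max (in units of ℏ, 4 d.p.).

There are 2l+1 = 5 values of m_l.
cos θ_min = 2/√6, so θ_min ≈ 35.26°.
|L| − L_z,max = (√6 − 2)ℏ ≈ 0.4495ℏ.

5 values; θ_min ≈ 35.26°; |L|−L_z,max ≈ 0.4495ℏ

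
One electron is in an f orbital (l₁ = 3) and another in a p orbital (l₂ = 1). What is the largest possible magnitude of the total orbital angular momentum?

|L_tot|_max = 2√5 ℏ ≈ 4.472ℏ

The total orbital quantum number L ranges from |l₁ − l₂| to l₁ + l₂ in integer steps.
L ∈ {2, 3, 4}.
The largest magnitude corresponds to L = 4: |L_tot| = ℏ√(4·5) = 2√5 ℏ.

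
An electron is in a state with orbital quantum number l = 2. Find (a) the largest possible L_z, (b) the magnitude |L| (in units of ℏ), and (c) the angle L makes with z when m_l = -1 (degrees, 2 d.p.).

L_z,max = 2ℏ; |L| = √6 ℏ ≈ 2.449ℏ; θ(m_l=-1) ≈ 114.09°

L_z,max = lℏ = 2ℏ.
|L| = ℏ√(2·3) = √6 ℏ ≈ 2.449ℏ.
For m_l = -1: cos θ = -1/√6, θ ≈ 114.09°.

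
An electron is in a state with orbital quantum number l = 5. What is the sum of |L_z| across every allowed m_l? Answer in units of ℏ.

m_l ∈ {-5, -4, -3, -2, -1, 0, 1, 2, 3, 4, 5}.
Σ|m_l| = l(l+1) = 30.

Σ|L_z| = 30 ℏ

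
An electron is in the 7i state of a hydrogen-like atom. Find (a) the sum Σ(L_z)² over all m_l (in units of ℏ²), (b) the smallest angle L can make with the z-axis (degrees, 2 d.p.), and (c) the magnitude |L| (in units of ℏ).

Σ(L_z)² = 182 ℏ²; θ_min ≈ 22.21°; |L| = √42 ℏ ≈ 6.481ℏ

The 7i subshell has l = 6.
Σ m_l² = 182, so Σ(L_z)² = 182 ℏ².
cos θ_min = 6/√42, so θ_min ≈ 22.21°.
|L| = ℏ√(6·7) = √42 ℏ ≈ 6.481ℏ.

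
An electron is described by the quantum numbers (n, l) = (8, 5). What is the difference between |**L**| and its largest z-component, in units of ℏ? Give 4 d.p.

|L| = √30 ℏ ≈ 5.4772ℏ, while L_z,max = lℏ = 5ℏ.
The difference is (√30 − 5)ℏ ≈ 0.4772ℏ.

|L| − L_z,max ≈ 0.4772ℏ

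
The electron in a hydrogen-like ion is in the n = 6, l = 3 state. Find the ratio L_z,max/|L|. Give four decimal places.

L_z,max/|L| = 0.8660

|L| = 2√3 ℏ ≈ 3.4641ℏ, while L_z,max = lℏ = 3ℏ.
L_z,max/|L| = 3/√12 = 0.8660.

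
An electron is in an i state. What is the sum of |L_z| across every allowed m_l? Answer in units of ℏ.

Σ|L_z| = 42 ℏ

An i state has l = 6.
The allowed m_l values are -6, -5, -4, -3, -2, -1, 0, 1, 2, 3, 4, 5, 6.
Σ|m_l| = l(l+1) = 42.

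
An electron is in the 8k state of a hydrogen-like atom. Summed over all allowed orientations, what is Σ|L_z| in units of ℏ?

Σ|L_z| = 56 ℏ

8k means n = 8, l = 7.
m_l ∈ {-7, -6, -5, -4, -3, -2, -1, 0, 1, 2, 3, 4, 5, 6, 7}.
Σ|m_l| = l(l+1) = 56.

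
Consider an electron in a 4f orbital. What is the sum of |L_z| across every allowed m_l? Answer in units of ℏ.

Σ|L_z| = 12 ℏ

For 4f, l = 3.
m_l runs from −3 to 3, i.e. {-3, -2, -1, 0, 1, 2, 3}.
Σ|m_l| = l(l+1) = 12.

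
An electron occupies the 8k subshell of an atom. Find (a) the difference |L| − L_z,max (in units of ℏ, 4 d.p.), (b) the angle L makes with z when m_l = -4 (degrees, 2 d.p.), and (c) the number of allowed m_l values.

8k means n = 8, l = 7.
|L| − L_z,max = (2√14 − 7)ℏ ≈ 0.4833ℏ.
For m_l = -4: cos θ = -4/√56, θ ≈ 122.31°.
There are 2l+1 = 15 values of m_l.

|L|−L_z,max ≈ 0.4833ℏ; θ(m_l=-4) ≈ 122.31°; 15 values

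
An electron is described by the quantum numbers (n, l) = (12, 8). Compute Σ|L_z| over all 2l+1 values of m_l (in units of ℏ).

The allowed m_l values are -8, -7, -6, -5, -4, -3, -2, -1, 0, 1, 2, 3, 4, 5, 6, 7, 8.
Σ|m_l| = l(l+1) = 72.

Σ|L_z| = 72 ℏ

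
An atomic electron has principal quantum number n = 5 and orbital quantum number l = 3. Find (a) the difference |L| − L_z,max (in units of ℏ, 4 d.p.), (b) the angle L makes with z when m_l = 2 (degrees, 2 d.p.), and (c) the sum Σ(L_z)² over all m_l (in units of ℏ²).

|L| − L_z,max = (2√3 − 3)ℏ ≈ 0.4641ℏ.
For m_l = 2: cos θ = 2/√12, θ ≈ 54.74°.
Σ m_l² = 28, so Σ(L_z)² = 28 ℏ².

|L|−L_z,max ≈ 0.4641ℏ; θ(m_l=2) ≈ 54.74°; Σ(L_z)² = 28 ℏ²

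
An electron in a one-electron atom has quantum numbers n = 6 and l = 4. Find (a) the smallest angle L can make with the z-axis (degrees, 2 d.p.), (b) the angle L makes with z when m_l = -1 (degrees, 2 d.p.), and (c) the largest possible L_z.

cos θ_min = 4/√20, so θ_min ≈ 26.57°.
For m_l = -1: cos θ = -1/√20, θ ≈ 102.92°.
L_z,max = lℏ = 4ℏ.

θ_min ≈ 26.57°; θ(m_l=-1) ≈ 102.92°; L_z,max = 4ℏ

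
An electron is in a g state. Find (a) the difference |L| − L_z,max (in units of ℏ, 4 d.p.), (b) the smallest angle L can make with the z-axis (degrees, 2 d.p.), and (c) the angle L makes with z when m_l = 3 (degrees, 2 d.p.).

|L|−L_z,max ≈ 0.4721ℏ; θ_min ≈ 26.57°; θ(m_l=3) ≈ 47.87°

A g state has l = 4.
|L| − L_z,max = (2√5 − 4)ℏ ≈ 0.4721ℏ.
cos θ_min = 4/√20, so θ_min ≈ 26.57°.
For m_l = 3: cos θ = 3/√20, θ ≈ 47.87°.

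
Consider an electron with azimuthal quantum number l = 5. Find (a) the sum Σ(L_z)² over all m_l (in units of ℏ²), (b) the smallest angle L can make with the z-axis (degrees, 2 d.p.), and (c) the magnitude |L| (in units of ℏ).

Σ m_l² = 110, so Σ(L_z)² = 110 ℏ².
cos θ_min = 5/√30, so θ_min ≈ 24.09°.
|L| = ℏ√(5·6) = √30 ℏ ≈ 5.477ℏ.

Σ(L_z)² = 110 ℏ²; θ_min ≈ 24.09°; |L| = √30 ℏ ≈ 5.477ℏ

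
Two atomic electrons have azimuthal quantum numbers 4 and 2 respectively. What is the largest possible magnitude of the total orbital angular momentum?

|L_tot|_max = √42 ℏ ≈ 6.481ℏ

Angular momentum addition gives L = |l₁ − l₂|, …, l₁ + l₂.
So L can be 2, 3, 4, 5, 6.
The largest magnitude corresponds to L = 6: |L_tot| = ℏ√(6·7) = √42 ℏ.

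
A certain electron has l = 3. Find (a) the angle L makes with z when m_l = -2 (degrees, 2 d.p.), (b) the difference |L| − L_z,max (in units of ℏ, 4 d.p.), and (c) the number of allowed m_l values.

θ(m_l=-2) ≈ 125.26°; |L|−L_z,max ≈ 0.4641ℏ; 7 values

For m_l = -2: cos θ = -2/√12, θ ≈ 125.26°.
|L| − L_z,max = (2√3 − 3)ℏ ≈ 0.4641ℏ.
There are 2l+1 = 7 values of m_l.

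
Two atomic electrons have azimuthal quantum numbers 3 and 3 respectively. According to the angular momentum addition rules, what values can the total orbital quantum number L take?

L = 0, 1, 2, 3, 4, 5, 6

L runs from |3 − 3| = 0 to 3 + 3 = 6.
Allowed values: L = 0, 1, 2, 3, 4, 5, 6.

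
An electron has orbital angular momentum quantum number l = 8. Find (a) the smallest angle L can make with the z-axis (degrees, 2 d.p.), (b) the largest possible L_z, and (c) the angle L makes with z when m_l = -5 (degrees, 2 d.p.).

θ_min ≈ 19.47°; L_z,max = 8ℏ; θ(m_l=-5) ≈ 126.10°

cos θ_min = 8/√72, so θ_min ≈ 19.47°.
L_z,max = lℏ = 8ℏ.
For m_l = -5: cos θ = -5/√72, θ ≈ 126.10°.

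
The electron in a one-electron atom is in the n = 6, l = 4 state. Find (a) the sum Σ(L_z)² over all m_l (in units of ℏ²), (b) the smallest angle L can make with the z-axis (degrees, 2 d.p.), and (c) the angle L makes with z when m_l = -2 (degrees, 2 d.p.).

Σ m_l² = 60, so Σ(L_z)² = 60 ℏ².
cos θ_min = 4/√20, so θ_min ≈ 26.57°.
For m_l = -2: cos θ = -2/√20, θ ≈ 116.57°.

Σ(L_z)² = 60 ℏ²; θ_min ≈ 26.57°; θ(m_l=-2) ≈ 116.57°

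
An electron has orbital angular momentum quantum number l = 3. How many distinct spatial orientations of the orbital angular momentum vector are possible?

The number of m_l values is 2l + 1 = 2·3 + 1 = 7.

7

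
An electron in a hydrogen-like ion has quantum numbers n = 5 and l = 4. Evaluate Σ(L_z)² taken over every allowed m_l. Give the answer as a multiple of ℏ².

Σ(L_z)² = 60 ℏ²

The allowed m_l values are -4, -3, -2, -1, 0, 1, 2, 3, 4.
Σ m_l² = l(l+1)(2l+1)/3 = 4·5·9/3 = 60.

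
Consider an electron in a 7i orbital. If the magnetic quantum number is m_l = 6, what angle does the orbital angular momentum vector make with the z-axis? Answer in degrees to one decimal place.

The 7i subshell has l = 6.
|L|² = l(l+1)ℏ² = 42ℏ², so |L| = √42 ℏ.
L_z = m_l ℏ = 6ℏ.
cos θ = L_z/|L| = 6/√42, so θ ≈ 22.2°.

θ ≈ 22.2°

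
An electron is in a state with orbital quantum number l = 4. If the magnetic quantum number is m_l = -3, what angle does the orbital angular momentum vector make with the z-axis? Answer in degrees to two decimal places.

θ ≈ 132.13°

|L| = √(l(l+1)) ℏ = 2√5 ℏ.
L_z = m_l ℏ = −3ℏ.
cos θ = L_z/|L| = -3/√20, so θ ≈ 132.13°.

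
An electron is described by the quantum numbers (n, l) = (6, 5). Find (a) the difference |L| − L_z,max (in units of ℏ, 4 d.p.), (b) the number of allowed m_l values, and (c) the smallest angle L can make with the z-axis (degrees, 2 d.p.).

|L|−L_z,max ≈ 0.4772ℏ; 11 values; θ_min ≈ 24.09°

|L| − L_z,max = (√30 − 5)ℏ ≈ 0.4772ℏ.
There are 2l+1 = 11 values of m_l.
cos θ_min = 5/√30, so θ_min ≈ 24.09°.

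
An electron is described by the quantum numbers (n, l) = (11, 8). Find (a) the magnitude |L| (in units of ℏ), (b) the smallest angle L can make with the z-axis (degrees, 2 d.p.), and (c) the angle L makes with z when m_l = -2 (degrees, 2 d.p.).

|L| = 6√2 ℏ ≈ 8.485ℏ; θ_min ≈ 19.47°; θ(m_l=-2) ≈ 103.63°

|L| = ℏ√(8·9) = 6√2 ℏ ≈ 8.485ℏ.
cos θ_min = 8/√72, so θ_min ≈ 19.47°.
For m_l = -2: cos θ = -2/√72, θ ≈ 103.63°.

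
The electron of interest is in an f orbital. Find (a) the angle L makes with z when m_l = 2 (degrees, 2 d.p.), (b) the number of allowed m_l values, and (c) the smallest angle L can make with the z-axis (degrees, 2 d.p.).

The letter f corresponds to l = 3.
For m_l = 2: cos θ = 2/√12, θ ≈ 54.74°.
There are 2l+1 = 7 values of m_l.
cos θ_min = 3/√12, so θ_min ≈ 30.00°.

θ(m_l=2) ≈ 54.74°; 7 values; θ_min ≈ 30.00°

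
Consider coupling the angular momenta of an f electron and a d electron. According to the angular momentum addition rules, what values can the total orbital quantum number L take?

Angular momentum addition gives L = |l₁ − l₂|, …, l₁ + l₂.
So L can be 1, 2, 3, 4, 5.

L = 1, 2, 3, 4, 5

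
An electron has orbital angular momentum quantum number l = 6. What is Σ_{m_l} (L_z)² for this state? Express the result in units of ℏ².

The allowed m_l values are -6, -5, -4, -3, -2, -1, 0, 1, 2, 3, 4, 5, 6.
Σ m_l² = 2·(1 + 4 + 9 + 16 + 25 + 36) = 182.

Σ(L_z)² = 182 ℏ²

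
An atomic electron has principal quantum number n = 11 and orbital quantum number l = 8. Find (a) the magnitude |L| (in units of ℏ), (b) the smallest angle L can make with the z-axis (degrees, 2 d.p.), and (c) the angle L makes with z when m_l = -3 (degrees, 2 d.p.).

|L| = ℏ√(8·9) = 6√2 ℏ ≈ 8.485ℏ.
cos θ_min = 8/√72, so θ_min ≈ 19.47°.
For m_l = -3: cos θ = -3/√72, θ ≈ 110.70°.

|L| = 6√2 ℏ ≈ 8.485ℏ; θ_min ≈ 19.47°; θ(m_l=-3) ≈ 110.70°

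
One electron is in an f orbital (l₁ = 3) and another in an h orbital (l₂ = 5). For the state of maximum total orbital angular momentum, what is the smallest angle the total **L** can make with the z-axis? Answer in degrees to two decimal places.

θ_min ≈ 19.47°

Angular momentum addition gives L = |l₁ − l₂|, …, l₁ + l₂.
So L can be 2, 3, 4, 5, 6, 7, 8.
The maximum is L = 8, with |L_tot| = ℏ√(8·9) = 6√2 ℏ.
The minimum angle with z is arccos(8/√72) ≈ 19.47°.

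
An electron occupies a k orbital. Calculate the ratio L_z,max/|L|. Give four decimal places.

L_z,max/|L| = 0.9354

K corresponds to l = 7.
|L| = 2√14 ℏ ≈ 7.4833ℏ, while L_z,max = lℏ = 7ℏ.
L_z,max/|L| = 7/√56 = 0.9354.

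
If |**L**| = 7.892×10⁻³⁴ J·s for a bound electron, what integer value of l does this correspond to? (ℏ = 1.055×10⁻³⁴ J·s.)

l = 7

In units of ℏ, |L| ≈ 7.481.
(|L|/ℏ)² = l(l+1) ≈ 55.96 ⇒ l = 7.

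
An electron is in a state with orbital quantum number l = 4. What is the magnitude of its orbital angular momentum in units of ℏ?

|L| = ℏ√(l(l+1)) = ℏ√(4·5) = 2√5 ℏ

|L| = 2√5 ℏ ≈ 4.472ℏ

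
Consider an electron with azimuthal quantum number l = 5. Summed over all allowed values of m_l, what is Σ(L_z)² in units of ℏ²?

Σ(L_z)² = 110 ℏ²

m_l runs from −5 to 5, i.e. {-5, -4, -3, -2, -1, 0, 1, 2, 3, 4, 5}.
Σ m_l² = 2·(1 + 4 + 9 + 16 + 25) = 110.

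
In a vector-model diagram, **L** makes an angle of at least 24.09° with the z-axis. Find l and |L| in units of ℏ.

l = 5, |L| = √30 ℏ ≈ 5.477ℏ

cos²θ_min = l/(l+1) = 0.8334.
l = cos²θ/sin²θ ≈ 5.
Then |L| = ℏ√(5·6) = √30 ℏ.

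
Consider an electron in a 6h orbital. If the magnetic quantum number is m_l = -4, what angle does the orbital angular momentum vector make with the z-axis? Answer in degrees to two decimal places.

θ ≈ 136.91°

For 6h, l = 5.
|L|² = l(l+1)ℏ² = 30ℏ², so |L| = √30 ℏ.
L_z = m_l ℏ = −4ℏ.
cos θ = L_z/|L| = -4/√30, so θ ≈ 136.91°.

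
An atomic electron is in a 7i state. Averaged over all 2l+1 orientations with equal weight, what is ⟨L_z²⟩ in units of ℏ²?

The 7i subshell has l = 6.
m_l ∈ {-6, -5, -4, -3, -2, -1, 0, 1, 2, 3, 4, 5, 6}.
Average of L_z² over 13 states: 182/13 ℏ² = 14 ℏ².

⟨L_z²⟩ = 14 ℏ²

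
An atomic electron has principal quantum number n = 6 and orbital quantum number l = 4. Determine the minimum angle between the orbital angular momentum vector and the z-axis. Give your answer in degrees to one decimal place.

θ_min ≈ 26.6°

|L| = √(l(l+1)) ℏ = 2√5 ℏ.
The smallest angle corresponds to the largest L_z, i.e. m_l = l = 4, giving L_z = 4ℏ.
cos θ_min = 4/√20, so θ_min ≈ 26.6°.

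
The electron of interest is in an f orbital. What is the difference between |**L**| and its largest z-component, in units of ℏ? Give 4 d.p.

|L| − L_z,max ≈ 0.4641ℏ

The letter f corresponds to l = 3.
|L| = 2√3 ℏ ≈ 3.4641ℏ, while L_z,max = lℏ = 3ℏ.
The difference is (2√3 − 3)ℏ ≈ 0.4641ℏ.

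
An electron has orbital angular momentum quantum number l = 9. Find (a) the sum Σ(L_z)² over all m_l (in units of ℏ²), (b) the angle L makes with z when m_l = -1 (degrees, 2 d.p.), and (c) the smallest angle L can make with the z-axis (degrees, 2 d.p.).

Σ(L_z)² = 570 ℏ²; θ(m_l=-1) ≈ 96.05°; θ_min ≈ 18.43°

Σ m_l² = 570, so Σ(L_z)² = 570 ℏ².
For m_l = -1: cos θ = -1/√90, θ ≈ 96.05°.
cos θ_min = 9/√90, so θ_min ≈ 18.43°.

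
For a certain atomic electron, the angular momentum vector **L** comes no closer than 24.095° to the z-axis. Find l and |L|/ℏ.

l = 5, |L| = √30 ℏ ≈ 5.477ℏ

cos²θ_min = l/(l+1) = 0.8333.
Solving: l = 5.
Then |L| = ℏ√(5·6) = √30 ℏ.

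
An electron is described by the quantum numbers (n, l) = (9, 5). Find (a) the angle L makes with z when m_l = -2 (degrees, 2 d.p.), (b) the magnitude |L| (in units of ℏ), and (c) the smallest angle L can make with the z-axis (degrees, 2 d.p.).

For m_l = -2: cos θ = -2/√30, θ ≈ 111.42°.
|L| = ℏ√(5·6) = √30 ℏ ≈ 5.477ℏ.
cos θ_min = 5/√30, so θ_min ≈ 24.09°.

θ(m_l=-2) ≈ 111.42°; |L| = √30 ℏ ≈ 5.477ℏ; θ_min ≈ 24.09°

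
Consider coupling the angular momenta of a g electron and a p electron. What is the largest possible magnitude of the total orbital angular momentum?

|L_tot|_max = √30 ℏ ≈ 5.477ℏ

Angular momentum addition gives L = |l₁ − l₂|, …, l₁ + l₂.
Allowed values: L = 3, 4, 5.
The largest magnitude corresponds to L = 5: |L_tot| = ℏ√(5·6) = √30 ℏ.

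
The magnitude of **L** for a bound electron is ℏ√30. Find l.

|L| = ℏ√(l(l+1)), so l(l+1) = 30.
The positive root is l = 5.

l = 5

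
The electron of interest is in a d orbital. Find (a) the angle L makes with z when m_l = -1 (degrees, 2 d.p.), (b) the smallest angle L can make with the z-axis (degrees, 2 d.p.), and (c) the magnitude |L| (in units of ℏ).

θ(m_l=-1) ≈ 114.09°; θ_min ≈ 35.26°; |L| = √6 ℏ ≈ 2.449ℏ

The letter d corresponds to l = 2.
For m_l = -1: cos θ = -1/√6, θ ≈ 114.09°.
cos θ_min = 2/√6, so θ_min ≈ 35.26°.
|L| = ℏ√(2·3) = √6 ℏ ≈ 2.449ℏ.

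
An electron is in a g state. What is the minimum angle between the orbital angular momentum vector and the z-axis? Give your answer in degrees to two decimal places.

The letter g corresponds to l = 4.
|L|² = l(l+1)ℏ² = 20ℏ², so |L| = 2√5 ℏ.
The smallest angle corresponds to the largest L_z, i.e. m_l = l = 4, giving L_z = 4ℏ.
cos θ_min = 4/√20, so θ_min ≈ 26.57°.

θ_min ≈ 26.57°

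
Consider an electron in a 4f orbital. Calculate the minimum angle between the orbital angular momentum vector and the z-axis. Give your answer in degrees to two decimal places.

4f means n = 4, l = 3.
|L|² = l(l+1)ℏ² = 12ℏ², so |L| = 2√3 ℏ.
The smallest angle corresponds to the largest L_z, i.e. m_l = l = 3, giving L_z = 3ℏ.
cos θ_min = 3/√12, so θ_min ≈ 30.00°.

θ_min ≈ 30.00°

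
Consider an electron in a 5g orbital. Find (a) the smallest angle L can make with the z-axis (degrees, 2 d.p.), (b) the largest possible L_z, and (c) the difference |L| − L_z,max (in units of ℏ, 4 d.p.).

θ_min ≈ 26.57°; L_z,max = 4ℏ; |L|−L_z,max ≈ 0.4721ℏ

For 5g, l = 4.
cos θ_min = 4/√20, so θ_min ≈ 26.57°.
L_z,max = lℏ = 4ℏ.
|L| − L_z,max = (2√5 − 4)ℏ ≈ 0.4721ℏ.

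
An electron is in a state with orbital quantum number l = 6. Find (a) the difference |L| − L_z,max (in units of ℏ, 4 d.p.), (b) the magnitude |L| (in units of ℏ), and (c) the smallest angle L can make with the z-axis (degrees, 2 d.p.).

|L|−L_z,max ≈ 0.4807ℏ; |L| = √42 ℏ ≈ 6.481ℏ; θ_min ≈ 22.21°

|L| − L_z,max = (√42 − 6)ℏ ≈ 0.4807ℏ.
|L| = ℏ√(6·7) = √42 ℏ ≈ 6.481ℏ.
cos θ_min = 6/√42, so θ_min ≈ 22.21°.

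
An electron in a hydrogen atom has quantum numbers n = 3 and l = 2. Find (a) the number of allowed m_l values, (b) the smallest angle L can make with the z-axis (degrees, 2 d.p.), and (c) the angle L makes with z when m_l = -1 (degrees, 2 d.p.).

5 values; θ_min ≈ 35.26°; θ(m_l=-1) ≈ 114.09°

There are 2l+1 = 5 values of m_l.
cos θ_min = 2/√6, so θ_min ≈ 35.26°.
For m_l = -1: cos θ = -1/√6, θ ≈ 114.09°.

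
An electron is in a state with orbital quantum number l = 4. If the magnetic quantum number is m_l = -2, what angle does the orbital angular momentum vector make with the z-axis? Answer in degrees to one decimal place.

θ ≈ 116.6°

|L|² = l(l+1)ℏ² = 20ℏ², so |L| = 2√5 ℏ.
L_z = m_l ℏ = −2ℏ.
cos θ = L_z/|L| = -2/√20, so θ ≈ 116.6°.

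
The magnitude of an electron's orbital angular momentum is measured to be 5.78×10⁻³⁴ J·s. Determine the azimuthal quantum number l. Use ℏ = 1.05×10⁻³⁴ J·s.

l = 5

In units of ℏ, |L| ≈ 5.505.
(|L|/ℏ)² = l(l+1) ≈ 30.30 ⇒ l = 5.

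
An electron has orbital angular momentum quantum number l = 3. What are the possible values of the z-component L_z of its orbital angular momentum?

L_z = m_l ℏ with m_l ranging from −l to +l in integer steps.
For l = 3: m_l ∈ {-3, -2, -1, 0, 1, 2, 3}.

L_z ∈ {−3ℏ, −2ℏ, −ℏ, 0, ℏ, 2ℏ, 3ℏ}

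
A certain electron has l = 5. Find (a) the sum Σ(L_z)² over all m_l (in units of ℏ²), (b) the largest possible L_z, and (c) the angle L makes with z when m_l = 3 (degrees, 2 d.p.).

Σ m_l² = 110, so Σ(L_z)² = 110 ℏ².
L_z,max = lℏ = 5ℏ.
For m_l = 3: cos θ = 3/√30, θ ≈ 56.79°.

Σ(L_z)² = 110 ℏ²; L_z,max = 5ℏ; θ(m_l=3) ≈ 56.79°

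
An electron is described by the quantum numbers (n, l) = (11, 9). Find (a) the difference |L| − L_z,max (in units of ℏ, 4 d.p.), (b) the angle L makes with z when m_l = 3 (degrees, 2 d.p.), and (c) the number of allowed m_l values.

|L|−L_z,max ≈ 0.4868ℏ; θ(m_l=3) ≈ 71.57°; 19 values

|L| − L_z,max = (3√10 − 9)ℏ ≈ 0.4868ℏ.
For m_l = 3: cos θ = 3/√90, θ ≈ 71.57°.
There are 2l+1 = 19 values of m_l.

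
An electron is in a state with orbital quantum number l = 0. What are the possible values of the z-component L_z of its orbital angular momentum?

L_z = m_l ℏ with m_l ranging from −l to +l in integer steps.
For l = 0: m_l ∈ {0}.

L_z ∈ {0}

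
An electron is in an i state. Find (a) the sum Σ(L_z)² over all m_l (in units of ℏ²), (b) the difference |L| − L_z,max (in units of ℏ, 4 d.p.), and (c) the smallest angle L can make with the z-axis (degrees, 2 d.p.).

Σ(L_z)² = 182 ℏ²; |L|−L_z,max ≈ 0.4807ℏ; θ_min ≈ 22.21°

The letter i corresponds to l = 6.
Σ m_l² = 182, so Σ(L_z)² = 182 ℏ².
|L| − L_z,max = (√42 − 6)ℏ ≈ 0.4807ℏ.
cos θ_min = 6/√42, so θ_min ≈ 22.21°.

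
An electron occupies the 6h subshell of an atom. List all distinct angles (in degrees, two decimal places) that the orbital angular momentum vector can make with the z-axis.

For 6h, l = 5.
|L| = ℏ√(l(l+1)) = √30 ℏ.
cos θ = m_l/√30 for each m_l ∈ {-5, -4, -3, -2, -1, 0, 1, 2, 3, 4, 5}.

θ ∈ {24.09°, 43.09°, 56.79°, 68.58°, 79.48°, 90.00°, 100.52°, 111.42°, 123.21°, 136.91°, 155.91°}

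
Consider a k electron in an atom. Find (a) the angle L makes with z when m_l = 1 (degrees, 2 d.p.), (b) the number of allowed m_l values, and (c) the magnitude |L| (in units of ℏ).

The letter k corresponds to l = 7.
For m_l = 1: cos θ = 1/√56, θ ≈ 82.32°.
There are 2l+1 = 15 values of m_l.
|L| = ℏ√(7·8) = 2√14 ℏ ≈ 7.483ℏ.

θ(m_l=1) ≈ 82.32°; 15 values; |L| = 2√14 ℏ ≈ 7.483ℏ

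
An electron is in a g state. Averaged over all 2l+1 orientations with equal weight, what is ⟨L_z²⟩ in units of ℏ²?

⟨L_z²⟩ = 6.667 ℏ²

A g state has l = 4.
m_l runs from −4 to 4, i.e. {-4, -3, -2, -1, 0, 1, 2, 3, 4}.
⟨L_z²⟩ = ℏ²·(Σ m_l²)/(2l+1) = ℏ²·60/9 = 6.667ℏ².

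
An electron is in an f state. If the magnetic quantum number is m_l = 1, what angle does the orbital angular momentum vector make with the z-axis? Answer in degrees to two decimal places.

θ ≈ 73.22°

The letter f corresponds to l = 3.
|L| = √(l(l+1)) ℏ = 2√3 ℏ.
L_z = m_l ℏ = 1ℏ.
cos θ = L_z/|L| = 1/√12, so θ ≈ 73.22°.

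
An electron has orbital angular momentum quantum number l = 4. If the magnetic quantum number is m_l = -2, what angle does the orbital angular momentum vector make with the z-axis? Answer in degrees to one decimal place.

θ ≈ 116.6°

|L| = ℏ√(l(l+1)) = 2√5 ℏ.
L_z = m_l ℏ = −2ℏ.
cos θ = L_z/|L| = -2/√20, so θ ≈ 116.6°.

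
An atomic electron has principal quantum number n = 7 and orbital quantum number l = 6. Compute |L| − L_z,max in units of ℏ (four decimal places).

|L| − L_z,max ≈ 0.4807ℏ

|L| = √42 ℏ ≈ 6.4807ℏ, while L_z,max = lℏ = 6ℏ.
The difference is (√42 − 6)ℏ ≈ 0.4807ℏ.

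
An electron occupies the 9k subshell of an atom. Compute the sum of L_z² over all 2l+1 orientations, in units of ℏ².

Σ(L_z)² = 280 ℏ²

For 9k, l = 7.
The allowed m_l values are -7, -6, -5, -4, -3, -2, -1, 0, 1, 2, 3, 4, 5, 6, 7.
Σ m_l² = 2·(1 + 4 + 9 + 16 + 25 + 36 + 49) = 280.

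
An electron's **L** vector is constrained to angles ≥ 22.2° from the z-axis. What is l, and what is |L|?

l = 6, |L| = √42 ℏ ≈ 6.481ℏ

cos²θ_min = l/(l+1) = 0.8572.
Thus l = 0.8572/(1 − 0.8572) ≈ 6.
Then |L| = ℏ√(6·7) = √42 ℏ.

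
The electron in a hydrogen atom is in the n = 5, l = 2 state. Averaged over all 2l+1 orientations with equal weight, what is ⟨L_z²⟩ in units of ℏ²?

m_l runs from −2 to 2, i.e. {-2, -1, 0, 1, 2}.
Average of L_z² over 5 states: 10/5 ℏ² = 2 ℏ².

⟨L_z²⟩ = 2 ℏ²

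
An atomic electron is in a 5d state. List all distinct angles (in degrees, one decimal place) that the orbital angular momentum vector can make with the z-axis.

For 5d, l = 2.
|L|² = l(l+1)ℏ² = 6ℏ², so |L| = √6 ℏ.
cos θ = m_l/√6 for each m_l ∈ {-2, -1, 0, 1, 2}.

θ ∈ {35.3°, 65.9°, 90.0°, 114.1°, 144.7°}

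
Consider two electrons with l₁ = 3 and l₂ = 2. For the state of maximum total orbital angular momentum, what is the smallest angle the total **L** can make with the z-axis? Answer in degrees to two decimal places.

θ_min ≈ 24.09°

L runs from |3 − 2| = 1 to 3 + 2 = 5.
So L can be 1, 2, 3, 4, 5.
The maximum is L = 5, with |L_tot| = ℏ√(5·6) = √30 ℏ.
The minimum angle with z is arccos(5/√30) ≈ 24.09°.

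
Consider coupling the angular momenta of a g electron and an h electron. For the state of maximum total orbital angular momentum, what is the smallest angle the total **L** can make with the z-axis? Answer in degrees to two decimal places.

L runs from |4 − 5| = 1 to 4 + 5 = 9.
Allowed values: L = 1, 2, 3, 4, 5, 6, 7, 8, 9.
The maximum is L = 9, with |L_tot| = ℏ√(9·10) = 3√10 ℏ.
The minimum angle with z is arccos(9/√90) ≈ 18.43°.

θ_min ≈ 18.43°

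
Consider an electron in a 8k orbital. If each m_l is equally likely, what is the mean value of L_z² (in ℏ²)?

⟨L_z²⟩ = 18.67 ℏ²

8k means n = 8, l = 7.
m_l runs from −7 to 7, i.e. {-7, -6, -5, -4, -3, -2, -1, 0, 1, 2, 3, 4, 5, 6, 7}.
⟨L_z²⟩ = ℏ²·(Σ m_l²)/(2l+1) = ℏ²·280/15 = 18.67ℏ².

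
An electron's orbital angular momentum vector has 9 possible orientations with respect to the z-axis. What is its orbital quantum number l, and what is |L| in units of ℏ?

l = 4, |L| = 2√5 ℏ ≈ 4.472ℏ

2l + 1 = 9 ⇒ l = 4.
Then |L| = √(l(l+1)) ℏ = 2√5 ℏ.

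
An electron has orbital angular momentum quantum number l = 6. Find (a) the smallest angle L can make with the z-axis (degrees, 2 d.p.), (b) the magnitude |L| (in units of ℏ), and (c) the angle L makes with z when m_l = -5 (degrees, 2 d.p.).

cos θ_min = 6/√42, so θ_min ≈ 22.21°.
|L| = ℏ√(6·7) = √42 ℏ ≈ 6.481ℏ.
For m_l = -5: cos θ = -5/√42, θ ≈ 140.49°.

θ_min ≈ 22.21°; |L| = √42 ℏ ≈ 6.481ℏ; θ(m_l=-5) ≈ 140.49°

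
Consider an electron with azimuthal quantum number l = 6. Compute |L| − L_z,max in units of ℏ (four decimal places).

|L| − L_z,max ≈ 0.4807ℏ

|L| = √42 ℏ ≈ 6.4807ℏ, while L_z,max = lℏ = 6ℏ.
The difference is (√42 − 6)ℏ ≈ 0.4807ℏ.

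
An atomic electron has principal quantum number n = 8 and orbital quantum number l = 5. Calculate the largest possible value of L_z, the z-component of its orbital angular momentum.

L_z = m_l ℏ with m_l ∈ {−5, …, 5}; the maximum is m_l = 5.

L_z,max = 5ℏ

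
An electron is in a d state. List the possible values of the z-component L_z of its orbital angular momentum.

L_z ∈ {−2ℏ, −ℏ, 0, ℏ, 2ℏ}

The letter d corresponds to l = 2.
L_z = m_l ℏ with m_l ranging from −l to +l in integer steps.
For l = 2: m_l ∈ {-2, -1, 0, 1, 2}.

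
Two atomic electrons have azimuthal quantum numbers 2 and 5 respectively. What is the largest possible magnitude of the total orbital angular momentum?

Angular momentum addition gives L = |l₁ − l₂|, …, l₁ + l₂.
So L can be 3, 4, 5, 6, 7.
The largest magnitude corresponds to L = 7: |L_tot| = ℏ√(7·8) = 2√14 ℏ.

|L_tot|_max = 2√14 ℏ ≈ 7.483ℏ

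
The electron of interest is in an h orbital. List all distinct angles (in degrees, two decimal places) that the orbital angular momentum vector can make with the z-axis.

The letter h corresponds to l = 5.
|L| = √(l(l+1)) ℏ = √30 ℏ.
cos θ = m_l/√30 for each m_l ∈ {-5, -4, -3, -2, -1, 0, 1, 2, 3, 4, 5}.

θ ∈ {24.09°, 43.09°, 56.79°, 68.58°, 79.48°, 90.00°, 100.52°, 111.42°, 123.21°, 136.91°, 155.91°}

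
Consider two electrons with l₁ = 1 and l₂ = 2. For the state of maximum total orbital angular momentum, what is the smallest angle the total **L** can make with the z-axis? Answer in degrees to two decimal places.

θ_min ≈ 30.00°

The total orbital quantum number L ranges from |l₁ − l₂| to l₁ + l₂ in integer steps.
Allowed values: L = 1, 2, 3.
The maximum is L = 3, with |L_tot| = ℏ√(3·4) = 2√3 ℏ.
The minimum angle with z is arccos(3/√12) ≈ 30.00°.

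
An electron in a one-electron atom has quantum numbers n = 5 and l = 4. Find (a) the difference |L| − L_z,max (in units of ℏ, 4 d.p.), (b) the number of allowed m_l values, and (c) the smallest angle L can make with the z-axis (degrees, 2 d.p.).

|L| − L_z,max = (2√5 − 4)ℏ ≈ 0.4721ℏ.
There are 2l+1 = 9 values of m_l.
cos θ_min = 4/√20, so θ_min ≈ 26.57°.

|L|−L_z,max ≈ 0.4721ℏ; 9 values; θ_min ≈ 26.57°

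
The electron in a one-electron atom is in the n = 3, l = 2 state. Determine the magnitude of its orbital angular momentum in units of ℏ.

|L| = ℏ√(l(l+1)) = ℏ√(2·3) = √6 ℏ

|L| = √6 ℏ ≈ 2.449ℏ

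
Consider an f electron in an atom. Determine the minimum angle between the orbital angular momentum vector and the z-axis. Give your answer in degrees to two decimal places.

The letter f corresponds to l = 3.
|L|² = l(l+1)ℏ² = 12ℏ², so |L| = 2√3 ℏ.
The smallest angle corresponds to the largest L_z, i.e. m_l = l = 3, giving L_z = 3ℏ.
cos θ_min = 3/√12, so θ_min ≈ 30.00°.

θ_min ≈ 30.00°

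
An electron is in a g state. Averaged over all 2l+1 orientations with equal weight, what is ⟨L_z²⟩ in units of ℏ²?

⟨L_z²⟩ = 6.667 ℏ²

For a g orbital, l = 4.
m_l ∈ {-4, -3, -2, -1, 0, 1, 2, 3, 4}.
Average of L_z² over 9 states: 60/9 ℏ² = 6.667 ℏ².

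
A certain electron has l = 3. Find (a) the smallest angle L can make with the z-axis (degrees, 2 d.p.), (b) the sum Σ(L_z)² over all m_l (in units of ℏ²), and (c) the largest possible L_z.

θ_min ≈ 30.00°; Σ(L_z)² = 28 ℏ²; L_z,max = 3ℏ

cos θ_min = 3/√12, so θ_min ≈ 30.00°.
Σ m_l² = 28, so Σ(L_z)² = 28 ℏ².
L_z,max = lℏ = 3ℏ.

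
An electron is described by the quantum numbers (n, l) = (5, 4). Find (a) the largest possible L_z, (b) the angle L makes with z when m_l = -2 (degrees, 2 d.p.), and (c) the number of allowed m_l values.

L_z,max = lℏ = 4ℏ.
For m_l = -2: cos θ = -2/√20, θ ≈ 116.57°.
There are 2l+1 = 9 values of m_l.

L_z,max = 4ℏ; θ(m_l=-2) ≈ 116.57°; 9 values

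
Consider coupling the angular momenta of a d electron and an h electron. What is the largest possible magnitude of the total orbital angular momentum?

By the triangle rule, |l₁ − l₂| ≤ L ≤ l₁ + l₂.
So L can be 3, 4, 5, 6, 7.
The largest magnitude corresponds to L = 7: |L_tot| = ℏ√(7·8) = 2√14 ℏ.

|L_tot|_max = 2√14 ℏ ≈ 7.483ℏ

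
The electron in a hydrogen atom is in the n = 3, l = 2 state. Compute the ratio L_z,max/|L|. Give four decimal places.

|L| = √6 ℏ ≈ 2.4495ℏ, while L_z,max = lℏ = 2ℏ.
L_z,max/|L| = 2/√6 = 0.8165.

L_z,max/|L| = 0.8165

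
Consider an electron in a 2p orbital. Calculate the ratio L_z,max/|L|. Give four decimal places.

The 2p subshell has l = 1.
|L| = √2 ℏ ≈ 1.4142ℏ, while L_z,max = lℏ = 1ℏ.
L_z,max/|L| = 1/√2 = 0.7071.

L_z,max/|L| = 0.7071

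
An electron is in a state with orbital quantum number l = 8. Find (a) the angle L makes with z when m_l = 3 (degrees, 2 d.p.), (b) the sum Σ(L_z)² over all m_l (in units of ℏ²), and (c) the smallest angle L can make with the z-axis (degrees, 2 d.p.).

For m_l = 3: cos θ = 3/√72, θ ≈ 69.30°.
Σ m_l² = 408, so Σ(L_z)² = 408 ℏ².
cos θ_min = 8/√72, so θ_min ≈ 19.47°.

θ(m_l=3) ≈ 69.30°; Σ(L_z)² = 408 ℏ²; θ_min ≈ 19.47°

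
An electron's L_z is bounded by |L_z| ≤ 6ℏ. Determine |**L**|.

Since max m_l = l, l = 6.
Then |L| = ℏ√(6·7) = √42 ℏ.

|L| = √42 ℏ ≈ 6.481ℏ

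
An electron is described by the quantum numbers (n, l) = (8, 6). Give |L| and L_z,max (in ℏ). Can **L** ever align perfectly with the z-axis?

No: L_z,max = 6ℏ < |L| = √42 ℏ ≈ 6.481ℏ

|L| = √42 ℏ ≈ 6.4807ℏ, while L_z,max = lℏ = 6ℏ.
Since |L| > L_z,max, the vector can never point exactly along z; the closest it comes is θ_min = arccos(6/√42) ≈ 22.2°.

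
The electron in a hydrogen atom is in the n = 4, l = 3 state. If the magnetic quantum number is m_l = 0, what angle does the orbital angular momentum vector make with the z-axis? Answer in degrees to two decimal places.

|L|² = l(l+1)ℏ² = 12ℏ², so |L| = 2√3 ℏ.
L_z = m_l ℏ = 0ℏ.
cos θ = L_z/|L| = 0/√12, so θ ≈ 90.00°.

θ ≈ 90.00°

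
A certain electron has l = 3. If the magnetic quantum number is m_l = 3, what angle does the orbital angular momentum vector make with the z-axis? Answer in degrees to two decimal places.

θ ≈ 30.00°

|L|² = l(l+1)ℏ² = 12ℏ², so |L| = 2√3 ℏ.
L_z = m_l ℏ = 3ℏ.
cos θ = L_z/|L| = 3/√12, so θ ≈ 30.00°.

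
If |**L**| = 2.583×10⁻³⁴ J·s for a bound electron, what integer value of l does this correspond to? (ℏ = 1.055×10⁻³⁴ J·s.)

In units of ℏ, |L| ≈ 2.448.
(|L|/ℏ)² = l(l+1) ≈ 5.99 ⇒ l = 2.

l = 2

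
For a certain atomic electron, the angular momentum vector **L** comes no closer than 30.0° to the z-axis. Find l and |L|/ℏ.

l = 3, |L| = 2√3 ℏ ≈ 3.464ℏ

At minimum angle, m_l = l, so cos θ = l/√(l(l+1)); cos²θ = l/(l+1) = 0.7500.
Solving: l = 3.
Then |L| = ℏ√(3·4) = 2√3 ℏ.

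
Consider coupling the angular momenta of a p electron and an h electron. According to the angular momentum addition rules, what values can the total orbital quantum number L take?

L = 4, 5, 6

L runs from |1 − 5| = 4 to 1 + 5 = 6.
L ∈ {4, 5, 6}.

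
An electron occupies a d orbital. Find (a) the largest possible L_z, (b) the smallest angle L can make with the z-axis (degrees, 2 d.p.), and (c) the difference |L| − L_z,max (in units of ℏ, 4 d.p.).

A d state has l = 2.
L_z,max = lℏ = 2ℏ.
cos θ_min = 2/√6, so θ_min ≈ 35.26°.
|L| − L_z,max = (√6 − 2)ℏ ≈ 0.4495ℏ.

L_z,max = 2ℏ; θ_min ≈ 35.26°; |L|−L_z,max ≈ 0.4495ℏ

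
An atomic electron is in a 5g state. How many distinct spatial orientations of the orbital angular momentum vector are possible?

9

5g means n = 5, l = 4.
The number of m_l values is 2l + 1 = 2·4 + 1 = 9.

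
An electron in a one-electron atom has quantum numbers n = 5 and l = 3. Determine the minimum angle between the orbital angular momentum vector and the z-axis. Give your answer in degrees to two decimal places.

θ_min ≈ 30.00°

|L|² = l(l+1)ℏ² = 12ℏ², so |L| = 2√3 ℏ.
The smallest angle corresponds to the largest L_z, i.e. m_l = l = 3, giving L_z = 3ℏ.
cos θ_min = 3/√12, so θ_min ≈ 30.00°.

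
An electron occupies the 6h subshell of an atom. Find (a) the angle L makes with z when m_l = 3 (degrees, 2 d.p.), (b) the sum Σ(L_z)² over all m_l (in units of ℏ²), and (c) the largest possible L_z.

θ(m_l=3) ≈ 56.79°; Σ(L_z)² = 110 ℏ²; L_z,max = 5ℏ

6h means n = 6, l = 5.
For m_l = 3: cos θ = 3/√30, θ ≈ 56.79°.
Σ m_l² = 110, so Σ(L_z)² = 110 ℏ².
L_z,max = lℏ = 5ℏ.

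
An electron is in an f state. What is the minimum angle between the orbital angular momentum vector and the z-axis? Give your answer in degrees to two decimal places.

θ_min ≈ 30.00°

The letter f corresponds to l = 3.
|L| = √(l(l+1)) ℏ = 2√3 ℏ.
The smallest angle corresponds to the largest L_z, i.e. m_l = l = 3, giving L_z = 3ℏ.
cos θ_min = 3/√12, so θ_min ≈ 30.00°.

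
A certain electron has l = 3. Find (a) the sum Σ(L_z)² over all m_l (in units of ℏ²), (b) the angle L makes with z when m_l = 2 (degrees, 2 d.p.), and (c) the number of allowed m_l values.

Σ(L_z)² = 28 ℏ²; θ(m_l=2) ≈ 54.74°; 7 values

Σ m_l² = 28, so Σ(L_z)² = 28 ℏ².
For m_l = 2: cos θ = 2/√12, θ ≈ 54.74°.
There are 2l+1 = 7 values of m_l.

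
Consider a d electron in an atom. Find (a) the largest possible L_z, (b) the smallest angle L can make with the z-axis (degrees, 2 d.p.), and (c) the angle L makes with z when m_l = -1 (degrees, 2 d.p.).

L_z,max = 2ℏ; θ_min ≈ 35.26°; θ(m_l=-1) ≈ 114.09°

The letter d corresponds to l = 2.
L_z,max = lℏ = 2ℏ.
cos θ_min = 2/√6, so θ_min ≈ 35.26°.
For m_l = -1: cos θ = -1/√6, θ ≈ 114.09°.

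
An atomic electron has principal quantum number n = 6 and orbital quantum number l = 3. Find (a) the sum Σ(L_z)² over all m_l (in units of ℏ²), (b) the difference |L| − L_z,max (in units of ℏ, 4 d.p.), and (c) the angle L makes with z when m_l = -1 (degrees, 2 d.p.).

Σ(L_z)² = 28 ℏ²; |L|−L_z,max ≈ 0.4641ℏ; θ(m_l=-1) ≈ 106.78°

Σ m_l² = 28, so Σ(L_z)² = 28 ℏ².
|L| − L_z,max = (2√3 − 3)ℏ ≈ 0.4641ℏ.
For m_l = -1: cos θ = -1/√12, θ ≈ 106.78°.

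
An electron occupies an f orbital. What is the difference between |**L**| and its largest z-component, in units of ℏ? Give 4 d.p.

For an f orbital, l = 3.
|L| = 2√3 ℏ ≈ 3.4641ℏ, while L_z,max = lℏ = 3ℏ.
The difference is (2√3 − 3)ℏ ≈ 0.4641ℏ.

|L| − L_z,max ≈ 0.4641ℏ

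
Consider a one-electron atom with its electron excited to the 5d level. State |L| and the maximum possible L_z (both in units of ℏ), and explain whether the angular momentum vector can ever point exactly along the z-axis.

No: L_z,max = 2ℏ < |L| = √6 ℏ ≈ 2.449ℏ

The 5d level has l = 2.
|L| = √6 ℏ ≈ 2.4495ℏ, while L_z,max = lℏ = 2ℏ.
Since |L| > L_z,max, the vector can never point exactly along z; the closest it comes is θ_min = arccos(2/√6) ≈ 35.3°.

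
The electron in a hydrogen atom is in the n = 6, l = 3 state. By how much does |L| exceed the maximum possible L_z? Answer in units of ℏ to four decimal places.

|L| = 2√3 ℏ ≈ 3.4641ℏ, while L_z,max = lℏ = 3ℏ.
The difference is (2√3 − 3)ℏ ≈ 0.4641ℏ.

|L| − L_z,max ≈ 0.4641ℏ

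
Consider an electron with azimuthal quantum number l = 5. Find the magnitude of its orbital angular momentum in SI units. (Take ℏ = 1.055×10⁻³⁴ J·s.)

|L| = 5.778×10⁻³⁴ J·s

|L| = ℏ√(l(l+1)) = ℏ√(5·6) = √30 ℏ
Numerically, |L| = 5.477 × (1.055×10⁻³⁴ J·s) = 5.778×10⁻³⁴ J·s.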